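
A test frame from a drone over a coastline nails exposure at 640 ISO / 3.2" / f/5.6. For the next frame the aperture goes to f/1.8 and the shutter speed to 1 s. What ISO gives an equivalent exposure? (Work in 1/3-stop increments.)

ISO 200

Aperture: f/5.6 → f/5 → f/4.5 → f/4 → f/3.5 → f/3.2 → f/2.8 → f/2.5 → f/2.2 → f/2 → f/1.8 — 3 1/3 stops larger aperture (brighter).
Shutter speed: 3.2 → 2.5 → 2 → 1.6 → 1.3 → 1 — 1 2/3 stops faster (darker).
Net change so far: 1 2/3 stops brighter. Offset with the ISO: 640 → 500 → 400 → 320 → 250 → 200.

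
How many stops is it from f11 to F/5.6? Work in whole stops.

2 stops

f/11 → f/8 → f/5.6 — count the steps: 2 stops.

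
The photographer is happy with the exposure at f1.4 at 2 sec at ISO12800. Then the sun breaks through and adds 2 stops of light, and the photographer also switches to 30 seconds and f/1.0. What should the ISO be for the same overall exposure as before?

ISO 100

Scene light: 2 stops brighter.
Shutter speed: 2 → 4 → 8 → 15 → 30 — 4 stops longer (brighter).
Aperture: f/1.4 → f/1.0 — 1 stop opened up (brighter).
Net so far: 7 stops brighter. ISO: 12800 → 6400 → 3200 → 1600 → 800 → 400 → 200 → 100.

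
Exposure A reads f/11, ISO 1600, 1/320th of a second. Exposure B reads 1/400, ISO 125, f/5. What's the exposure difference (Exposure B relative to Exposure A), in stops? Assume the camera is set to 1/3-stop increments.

Aperture: f/11 → f/10 → f/9 → f/8 → f/7.1 → f/6.3 → f/5.6 → f/5 — 2 1/3 stops larger aperture (brighter).
Shutter speed: 1/320 → 1/400 — 1/3 stop shorter (darker).
ISO: 1600 → 1250 → 1000 → 800 → 640 → 500 → 400 → 320 → 250 → 200 → 160 → 125 — 3 2/3 stops lower (darker).
Net: +2 1/3 −1/3 −3 2/3 = −1 2/3 stops.

1 2/3 stops darker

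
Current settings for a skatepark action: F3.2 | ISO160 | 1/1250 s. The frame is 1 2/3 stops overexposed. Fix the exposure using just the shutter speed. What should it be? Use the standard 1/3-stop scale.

Overexposed by 1 2/3 stops → need 1 2/3 stops darker.
Shutter speed: 1/1250 → 1/1600 → 1/2000 → 1/2500 → 1/3200 → 1/4000.

1/4000s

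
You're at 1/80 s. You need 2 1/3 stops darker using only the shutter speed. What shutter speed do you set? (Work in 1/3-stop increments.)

1/400s

Shutter speed: 1/80 → 1/100 → 1/125 → 1/160 → 1/200 → 1/250 → 1/320 → 1/400 — 2 1/3 stops shorter (darker).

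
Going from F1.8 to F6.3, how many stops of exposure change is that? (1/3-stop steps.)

f/1.8 → f/2 → f/2.2 → f/2.5 → f/2.8 → f/3.2 → f/3.5 → f/4 → f/4.5 → f/5 → f/5.6 → f/6.3 — count the steps: 11 third-stops = 3 2/3 stops.

3 2/3 stops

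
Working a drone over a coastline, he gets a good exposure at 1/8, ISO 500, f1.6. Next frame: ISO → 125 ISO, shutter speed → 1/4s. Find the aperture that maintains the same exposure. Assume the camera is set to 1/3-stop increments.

ISO: 500 → 400 → 320 → 250 → 200 → 160 → 125 — 2 stops lower (darker).
Shutter speed: 1/8 → 1/6 → 1/5 → 1/4 — 1 stop longer (brighter).
Net change so far: 1 stop darker. Offset with the aperture: f/1.6 → f/1.4 → f/1.2 → f/1.1.

f/1.1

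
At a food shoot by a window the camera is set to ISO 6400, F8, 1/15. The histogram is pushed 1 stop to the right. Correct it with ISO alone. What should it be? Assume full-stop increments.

ISO 3200

Overexposed by 1 stop → need 1 stop darker.
ISO: 6400 → 3200.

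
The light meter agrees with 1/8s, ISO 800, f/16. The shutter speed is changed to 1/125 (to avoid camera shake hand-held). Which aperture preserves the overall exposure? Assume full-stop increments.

Shutter speed: 1/8 → 1/15 → 1/30 → 1/60 → 1/125 — 4 stops shorter (darker).
Need 4 stops brighter from the aperture: f/16 → f/11 → f/8 → f/5.6 → f/4.

f/4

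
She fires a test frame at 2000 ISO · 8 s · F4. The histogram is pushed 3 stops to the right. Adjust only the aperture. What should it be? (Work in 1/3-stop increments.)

f/11

Overexposed by 3 stops → need 3 stops darker.
Aperture: f/4 → f/4.5 → f/5 → f/5.6 → f/6.3 → f/7.1 → f/8 → f/9 → f/10 → f/11.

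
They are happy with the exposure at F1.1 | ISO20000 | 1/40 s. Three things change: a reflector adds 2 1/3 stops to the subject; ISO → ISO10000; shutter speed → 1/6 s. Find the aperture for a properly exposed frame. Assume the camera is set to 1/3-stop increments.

f/4.5

Scene light: 2 1/3 stops brighter.
ISO: 20000 → 16000 → 12800 → 10000 — 1 stop lower (darker).
Shutter speed: 1/40 → 1/30 → 1/25 → 1/20 → 1/15 → 1/13 → 1/10 → 1/8 → 1/6 — 2 2/3 stops longer (brighter).
Net so far: 4 stops brighter. Aperture: f/1.1 → f/1.2 → f/1.4 → f/1.6 → f/1.8 → f/2 → f/2.2 → f/2.5 → f/2.8 → f/3.2 → f/3.5 → f/4 → f/4.5.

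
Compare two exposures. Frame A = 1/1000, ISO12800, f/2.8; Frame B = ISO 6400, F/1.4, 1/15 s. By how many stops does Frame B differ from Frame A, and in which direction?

Aperture: f/2.8 → f/2 → f/1.4 — 2 stops larger aperture (brighter).
Shutter speed: 1/1000 → 1/500 → 1/250 → 1/125 → 1/60 → 1/30 → 1/15 — 6 stops slower (brighter).
ISO: 12800 → 6400 — 1 stop dropped (darker).
Net: +2 +6 −1 = +7 stops.

7 stops brighter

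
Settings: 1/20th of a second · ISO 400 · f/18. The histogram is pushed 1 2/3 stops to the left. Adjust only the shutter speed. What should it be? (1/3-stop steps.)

1/6s

Underexposed by 1 2/3 stops → need 1 2/3 stops brighter.
Shutter speed: 1/20 → 1/15 → 1/13 → 1/10 → 1/8 → 1/6.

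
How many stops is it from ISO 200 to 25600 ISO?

200 → 400 → 800 → 1600 → 3200 → 6400 → 12800 → 25600 — count the steps: 7 stops.

7 stops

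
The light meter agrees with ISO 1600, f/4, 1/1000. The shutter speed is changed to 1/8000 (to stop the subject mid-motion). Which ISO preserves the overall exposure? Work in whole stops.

Shutter speed: 1/1000 → 1/2000 → 1/4000 → 1/8000 — 3 stops faster (darker).
Need 3 stops brighter from the ISO: 1600 → 3200 → 6400 → 12800.

ISO 12800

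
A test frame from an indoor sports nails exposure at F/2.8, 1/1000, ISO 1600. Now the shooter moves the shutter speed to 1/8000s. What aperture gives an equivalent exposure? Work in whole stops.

f/1.0

Shutter speed: 1/1000 → 1/2000 → 1/4000 → 1/8000 — 3 stops faster (darker).
Need 3 stops brighter from the aperture: f/2.8 → f/2 → f/1.4 → f/1.0.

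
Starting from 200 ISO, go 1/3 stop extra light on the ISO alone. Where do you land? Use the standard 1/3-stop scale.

ISO 250

ISO: 200 → 250 — 1/3 stop raised (brighter).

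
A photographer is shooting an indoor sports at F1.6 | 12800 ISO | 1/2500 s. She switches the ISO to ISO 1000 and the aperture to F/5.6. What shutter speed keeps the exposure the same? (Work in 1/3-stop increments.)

1/15s

ISO: 12800 → 10000 → 8000 → 6400 → 5000 → 4000 → 3200 → 2500 → 2000 → 1600 → 1250 → 1000 — 3 2/3 stops lower (darker).
Aperture: f/1.6 → f/1.8 → f/2 → f/2.2 → f/2.5 → f/2.8 → f/3.2 → f/3.5 → f/4 → f/4.5 → f/5 → f/5.6 — 3 2/3 stops narrower (darker).
Net change so far: 7 1/3 stops darker. Offset with the shutter speed: 1/2500 → 1/2000 → 1/1600 → 1/1250 → 1/1000 → 1/800 → 1/640 → 1/500 → 1/400 → 1/320 → 1/250 → 1/200 → 1/160 → 1/125 → 1/100 → 1/80 → 1/60 → 1/50 → 1/40 → 1/30 → 1/25 → 1/20 → 1/15.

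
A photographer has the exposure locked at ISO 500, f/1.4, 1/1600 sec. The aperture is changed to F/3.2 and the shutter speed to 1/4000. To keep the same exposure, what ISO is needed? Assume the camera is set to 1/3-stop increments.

ISO 6400

Aperture: f/1.4 → f/1.6 → f/1.8 → f/2 → f/2.2 → f/2.5 → f/2.8 → f/3.2 — 2 1/3 stops narrower (darker).
Shutter speed: 1/1600 → 1/2000 → 1/2500 → 1/3200 → 1/4000 — 1 1/3 stops shorter (darker).
Net change so far: 3 2/3 stops darker. Offset with the ISO: 500 → 640 → 800 → 1000 → 1250 → 1600 → 2000 → 2500 → 3200 → 4000 → 5000 → 6400.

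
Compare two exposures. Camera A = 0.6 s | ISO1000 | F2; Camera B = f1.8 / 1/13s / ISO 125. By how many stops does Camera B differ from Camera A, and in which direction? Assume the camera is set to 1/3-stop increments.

Aperture: f/2 → f/1.8 — 1/3 stop wider (brighter).
Shutter speed: 0.6 → 0.5 → 0.4 → 0.3 → 1/4 → 1/5 → 1/6 → 1/8 → 1/10 → 1/13 — 3 stops shorter (darker).
ISO: 1000 → 800 → 640 → 500 → 400 → 320 → 250 → 200 → 160 → 125 — 3 stops lower (darker).
Net: +1/3 −3 −3 = −5 2/3 stops.

5 2/3 stops darker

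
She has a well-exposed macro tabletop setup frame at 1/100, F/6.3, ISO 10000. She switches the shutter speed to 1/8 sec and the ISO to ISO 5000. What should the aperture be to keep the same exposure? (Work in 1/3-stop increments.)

f/16

Shutter speed: 1/100 → 1/80 → 1/60 → 1/50 → 1/40 → 1/30 → 1/25 → 1/20 → 1/15 → 1/13 → 1/10 → 1/8 — 3 2/3 stops longer (brighter).
ISO: 10000 → 8000 → 6400 → 5000 — 1 stop dropped (darker).
Net change so far: 2 2/3 stops brighter. Offset with the aperture: f/6.3 → f/7.1 → f/8 → f/9 → f/10 → f/11 → f/13 → f/14 → f/16.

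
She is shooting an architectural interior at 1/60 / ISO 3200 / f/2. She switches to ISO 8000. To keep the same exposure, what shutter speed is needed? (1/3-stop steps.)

1/160s

ISO: 3200 → 4000 → 5000 → 6400 → 8000 — 1 1/3 stops higher (brighter).
Need 1 1/3 stops darker from the shutter speed: 1/60 → 1/80 → 1/100 → 1/125 → 1/160.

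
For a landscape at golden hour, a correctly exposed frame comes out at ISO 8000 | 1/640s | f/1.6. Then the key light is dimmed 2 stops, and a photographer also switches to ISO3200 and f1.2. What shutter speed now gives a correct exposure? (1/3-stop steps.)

Scene light: 2 stops darker.
ISO: 8000 → 6400 → 5000 → 4000 → 3200 — 1 1/3 stops dropped (darker).
Aperture: f/1.6 → f/1.4 → f/1.2 — 2/3 stop opened up (brighter).
Net so far: 2 2/3 stops darker. Shutter speed: 1/640 → 1/500 → 1/400 → 1/320 → 1/250 → 1/200 → 1/160 → 1/125 → 1/100.

1/100s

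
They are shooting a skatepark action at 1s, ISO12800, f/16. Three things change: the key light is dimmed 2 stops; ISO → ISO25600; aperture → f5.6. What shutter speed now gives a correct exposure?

1/4s

Scene light: 2 stops darker.
ISO: 12800 → 25600 — 1 stop higher (brighter).
Aperture: f/16 → f/11 → f/8 → f/5.6 — 3 stops larger aperture (brighter).
Net so far: 2 stops brighter. Shutter speed: 1 → 1/2 → 1/4.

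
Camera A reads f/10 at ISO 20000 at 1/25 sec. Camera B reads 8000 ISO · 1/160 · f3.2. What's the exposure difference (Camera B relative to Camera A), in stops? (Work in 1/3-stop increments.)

Aperture: f/10 → f/9 → f/8 → f/7.1 → f/6.3 → f/5.6 → f/5 → f/4.5 → f/4 → f/3.5 → f/3.2 — 3 1/3 stops larger aperture (brighter).
Shutter speed: 1/25 → 1/30 → 1/40 → 1/50 → 1/60 → 1/80 → 1/100 → 1/125 → 1/160 — 2 2/3 stops faster (darker).
ISO: 20000 → 16000 → 12800 → 10000 → 8000 — 1 1/3 stops dropped (darker).
Net: +3 1/3 −2 2/3 −1 1/3 = −2/3 stops.

2/3 stop darker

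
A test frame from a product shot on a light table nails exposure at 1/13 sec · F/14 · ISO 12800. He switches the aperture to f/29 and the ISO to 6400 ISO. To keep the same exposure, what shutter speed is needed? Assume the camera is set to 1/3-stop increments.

Aperture: f/14 → f/16 → f/18 → f/20 → f/22 → f/25 → f/29 — 2 stops stopped down (darker).
ISO: 12800 → 10000 → 8000 → 6400 — 1 stop lower (darker).
Net change so far: 3 stops darker. Offset with the shutter speed: 1/13 → 1/10 → 1/8 → 1/6 → 1/5 → 1/4 → 0.3 → 0.4 → 0.5 → 0.6.

0.6 s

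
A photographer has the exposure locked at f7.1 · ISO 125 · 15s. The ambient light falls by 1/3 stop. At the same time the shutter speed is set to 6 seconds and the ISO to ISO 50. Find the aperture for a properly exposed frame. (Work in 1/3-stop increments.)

Scene light: 1/3 stop darker.
Shutter speed: 15 → 13 → 10 → 8 → 6 — 1 1/3 stops faster (darker).
ISO: 125 → 100 → 80 → 64 → 50 — 1 1/3 stops dropped (darker).
Net so far: 3 stops darker. Aperture: f/7.1 → f/6.3 → f/5.6 → f/5 → f/4.5 → f/4 → f/3.5 → f/3.2 → f/2.8 → f/2.5.

f/2.5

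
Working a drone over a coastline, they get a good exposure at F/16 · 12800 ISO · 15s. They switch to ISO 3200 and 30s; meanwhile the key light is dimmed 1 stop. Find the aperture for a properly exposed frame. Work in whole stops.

Scene light: 1 stop darker.
ISO: 12800 → 6400 → 3200 — 2 stops dropped (darker).
Shutter speed: 15 → 30 — 1 stop slower (brighter).
Net so far: 2 stops darker. Aperture: f/16 → f/11 → f/8.

f/8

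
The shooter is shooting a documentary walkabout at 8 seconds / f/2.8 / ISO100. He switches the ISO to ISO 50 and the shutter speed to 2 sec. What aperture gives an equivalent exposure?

f/1.0

ISO: 100 → 50 — 1 stop lower (darker).
Shutter speed: 8 → 4 → 2 — 2 stops faster (darker).
Net change so far: 3 stops darker. Offset with the aperture: f/2.8 → f/2 → f/1.4 → f/1.0.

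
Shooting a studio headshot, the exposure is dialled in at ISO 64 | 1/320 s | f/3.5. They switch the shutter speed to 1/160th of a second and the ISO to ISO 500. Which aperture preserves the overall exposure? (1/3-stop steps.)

f/14

Shutter speed: 1/320 → 1/250 → 1/200 → 1/160 — 1 stop slower (brighter).
ISO: 64 → 80 → 100 → 125 → 160 → 200 → 250 → 320 → 400 → 500 — 3 stops higher (brighter).
Net change so far: 4 stops brighter. Offset with the aperture: f/3.5 → f/4 → f/4.5 → f/5 → f/5.6 → f/6.3 → f/7.1 → f/8 → f/9 → f/10 → f/11 → f/13 → f/14.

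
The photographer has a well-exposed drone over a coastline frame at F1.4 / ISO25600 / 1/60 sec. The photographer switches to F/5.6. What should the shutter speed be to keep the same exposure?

1/4s

Aperture: f/1.4 → f/2 → f/2.8 → f/4 → f/5.6 — 4 stops smaller aperture (darker).
Need 4 stops brighter from the shutter speed: 1/60 → 1/30 → 1/15 → 1/8 → 1/4.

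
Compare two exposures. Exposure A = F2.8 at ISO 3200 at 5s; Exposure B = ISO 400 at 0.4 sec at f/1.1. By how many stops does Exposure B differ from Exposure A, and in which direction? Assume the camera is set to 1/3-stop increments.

4 stops darker

Aperture: f/2.8 → f/2.5 → f/2.2 → f/2 → f/1.8 → f/1.6 → f/1.4 → f/1.2 → f/1.1 — 2 2/3 stops larger aperture (brighter).
Shutter speed: 5 → 4 → 3.2 → 2.5 → 2 → 1.6 → 1.3 → 1 → 0.8 → 0.6 → 0.5 → 0.4 — 3 2/3 stops shorter (darker).
ISO: 3200 → 2500 → 2000 → 1600 → 1250 → 1000 → 800 → 640 → 500 → 400 — 3 stops dropped (darker).
Net: +2 2/3 −3 2/3 −3 = −4 stops.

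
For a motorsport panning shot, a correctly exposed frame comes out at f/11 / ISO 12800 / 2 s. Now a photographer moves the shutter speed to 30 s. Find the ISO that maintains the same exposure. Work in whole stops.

ISO 800

Shutter speed: 2 → 4 → 8 → 15 → 30 — 4 stops longer (brighter).
Need 4 stops darker from the ISO: 12800 → 6400 → 3200 → 1600 → 800.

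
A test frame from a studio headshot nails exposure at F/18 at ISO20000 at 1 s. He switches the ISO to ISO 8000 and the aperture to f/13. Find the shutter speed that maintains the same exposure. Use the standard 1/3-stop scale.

1.3 s

ISO: 20000 → 16000 → 12800 → 10000 → 8000 — 1 1/3 stops lower (darker).
Aperture: f/18 → f/16 → f/14 → f/13 — 1 stop opened up (brighter).
Net change so far: 1/3 stop darker. Offset with the shutter speed: 1 → 1.3.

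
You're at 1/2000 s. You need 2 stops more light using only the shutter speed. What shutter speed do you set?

Shutter speed: 1/2000 → 1/1000 → 1/500 — 2 stops longer (brighter).

1/500s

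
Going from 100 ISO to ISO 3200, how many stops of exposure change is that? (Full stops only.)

5 stops

100 → 200 → 400 → 800 → 1600 → 3200 — count the steps: 5 stops.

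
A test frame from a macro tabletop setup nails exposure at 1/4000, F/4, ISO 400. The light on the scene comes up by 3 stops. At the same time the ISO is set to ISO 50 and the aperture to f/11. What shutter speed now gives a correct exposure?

Scene light: 3 stops brighter.
ISO: 400 → 200 → 100 → 50 — 3 stops lower (darker).
Aperture: f/4 → f/5.6 → f/8 → f/11 — 3 stops smaller aperture (darker).
Net so far: 3 stops darker. Shutter speed: 1/4000 → 1/2000 → 1/1000 → 1/500.

1/500s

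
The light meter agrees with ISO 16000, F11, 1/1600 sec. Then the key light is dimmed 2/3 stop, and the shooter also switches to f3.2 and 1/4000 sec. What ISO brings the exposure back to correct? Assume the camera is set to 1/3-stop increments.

ISO 5000

Scene light: 2/3 stop darker.
Aperture: f/11 → f/10 → f/9 → f/8 → f/7.1 → f/6.3 → f/5.6 → f/5 → f/4.5 → f/4 → f/3.5 → f/3.2 — 3 2/3 stops opened up (brighter).
Shutter speed: 1/1600 → 1/2000 → 1/2500 → 1/3200 → 1/4000 — 1 1/3 stops shorter (darker).
Net so far: 1 2/3 stops brighter. ISO: 16000 → 12800 → 10000 → 8000 → 6400 → 5000.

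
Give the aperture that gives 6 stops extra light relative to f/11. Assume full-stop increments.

f/1.4

Aperture: f/11 → f/8 → f/5.6 → f/4 → f/2.8 → f/2 → f/1.4 — 6 stops wider (brighter).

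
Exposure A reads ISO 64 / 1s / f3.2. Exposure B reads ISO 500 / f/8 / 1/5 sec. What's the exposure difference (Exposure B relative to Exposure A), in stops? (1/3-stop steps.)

Aperture: f/3.2 → f/3.5 → f/4 → f/4.5 → f/5 → f/5.6 → f/6.3 → f/7.1 → f/8 — 2 2/3 stops smaller aperture (darker).
Shutter speed: 1 → 0.8 → 0.6 → 0.5 → 0.4 → 0.3 → 1/4 → 1/5 — 2 1/3 stops faster (darker).
ISO: 64 → 80 → 100 → 125 → 160 → 200 → 250 → 320 → 400 → 500 — 3 stops higher (brighter).
Net: −2 2/3 −2 1/3 +3 = −2 stops.

2 stops darker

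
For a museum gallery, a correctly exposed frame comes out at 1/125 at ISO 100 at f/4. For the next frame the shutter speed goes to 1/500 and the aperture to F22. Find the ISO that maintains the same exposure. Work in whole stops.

ISO 12800

Shutter speed: 1/125 → 1/250 → 1/500 — 2 stops shorter (darker).
Aperture: f/4 → f/5.6 → f/8 → f/11 → f/16 → f/22 — 5 stops stopped down (darker).
Net change so far: 7 stops darker. Offset with the ISO: 100 → 200 → 400 → 800 → 1600 → 3200 → 6400 → 12800.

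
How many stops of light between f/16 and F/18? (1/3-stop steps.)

f/16 → f/18 — count the steps: 1 third-stops = 1/3 stop.

1/3 stop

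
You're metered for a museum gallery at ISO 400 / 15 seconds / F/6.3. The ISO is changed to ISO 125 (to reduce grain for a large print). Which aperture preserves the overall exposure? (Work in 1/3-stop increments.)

ISO: 400 → 320 → 250 → 200 → 160 → 125 — 1 2/3 stops dropped (darker).
Need 1 2/3 stops brighter from the aperture: f/6.3 → f/5.6 → f/5 → f/4.5 → f/4 → f/3.5.

f/3.5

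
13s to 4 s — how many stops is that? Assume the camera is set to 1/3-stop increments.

13 → 10 → 8 → 6 → 5 → 4 — count the steps: 5 third-stops = 1 2/3 stops.

1 2/3 stops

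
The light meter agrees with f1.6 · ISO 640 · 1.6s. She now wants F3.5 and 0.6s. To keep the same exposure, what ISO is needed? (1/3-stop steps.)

Aperture: f/1.6 → f/1.8 → f/2 → f/2.2 → f/2.5 → f/2.8 → f/3.2 → f/3.5 — 2 1/3 stops narrower (darker).
Shutter speed: 1.6 → 1.3 → 1 → 0.8 → 0.6 — 1 1/3 stops shorter (darker).
Net change so far: 3 2/3 stops darker. Offset with the ISO: 640 → 800 → 1000 → 1250 → 1600 → 2000 → 2500 → 3200 → 4000 → 5000 → 6400 → 8000.

ISO 8000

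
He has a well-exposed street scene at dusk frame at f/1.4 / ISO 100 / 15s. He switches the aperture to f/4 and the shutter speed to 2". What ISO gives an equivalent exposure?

ISO 6400

Aperture: f/1.4 → f/2 → f/2.8 → f/4 — 3 stops smaller aperture (darker).
Shutter speed: 15 → 8 → 4 → 2 — 3 stops shorter (darker).
Net change so far: 6 stops darker. Offset with the ISO: 100 → 200 → 400 → 800 → 1600 → 3200 → 6400.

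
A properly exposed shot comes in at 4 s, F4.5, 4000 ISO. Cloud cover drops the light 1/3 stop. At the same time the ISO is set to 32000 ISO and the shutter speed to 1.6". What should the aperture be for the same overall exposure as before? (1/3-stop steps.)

Scene light: 1/3 stop darker.
ISO: 4000 → 5000 → 6400 → 8000 → 10000 → 12800 → 16000 → 20000 → 25600 → 32000 — 3 stops higher (brighter).
Shutter speed: 4 → 3.2 → 2.5 → 2 → 1.6 — 1 1/3 stops faster (darker).
Net so far: 1 1/3 stops brighter. Aperture: f/4.5 → f/5 → f/5.6 → f/6.3 → f/7.1.

f/7.1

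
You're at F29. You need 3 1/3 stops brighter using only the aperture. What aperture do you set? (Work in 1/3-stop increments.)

Aperture: f/29 → f/25 → f/22 → f/20 → f/18 → f/16 → f/14 → f/13 → f/11 → f/10 → f/9 — 3 1/3 stops larger aperture (brighter).

f/9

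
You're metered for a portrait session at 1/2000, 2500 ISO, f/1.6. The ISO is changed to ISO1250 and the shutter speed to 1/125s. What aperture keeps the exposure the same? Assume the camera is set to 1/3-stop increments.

ISO: 2500 → 2000 → 1600 → 1250 — 1 stop lower (darker).
Shutter speed: 1/2000 → 1/1600 → 1/1250 → 1/1000 → 1/800 → 1/640 → 1/500 → 1/400 → 1/320 → 1/250 → 1/200 → 1/160 → 1/125 — 4 stops longer (brighter).
Net change so far: 3 stops brighter. Offset with the aperture: f/1.6 → f/1.8 → f/2 → f/2.2 → f/2.5 → f/2.8 → f/3.2 → f/3.5 → f/4 → f/4.5.

f/4.5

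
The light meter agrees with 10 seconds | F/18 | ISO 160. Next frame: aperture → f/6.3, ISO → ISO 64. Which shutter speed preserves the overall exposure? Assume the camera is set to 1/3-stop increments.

Aperture: f/18 → f/16 → f/14 → f/13 → f/11 → f/10 → f/9 → f/8 → f/7.1 → f/6.3 — 3 stops larger aperture (brighter).
ISO: 160 → 125 → 100 → 80 → 64 — 1 1/3 stops lower (darker).
Net change so far: 1 2/3 stops brighter. Offset with the shutter speed: 10 → 8 → 6 → 5 → 4 → 3.2.

3.2 s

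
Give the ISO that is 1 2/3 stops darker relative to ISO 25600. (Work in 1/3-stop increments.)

ISO 8000

ISO: 25600 → 20000 → 16000 → 12800 → 10000 → 8000 — 1 2/3 stops dropped (darker).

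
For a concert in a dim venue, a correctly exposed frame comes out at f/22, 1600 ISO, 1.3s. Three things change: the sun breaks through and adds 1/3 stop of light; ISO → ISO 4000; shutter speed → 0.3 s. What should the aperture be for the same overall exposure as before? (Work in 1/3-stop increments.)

f/20

Scene light: 1/3 stop brighter.
ISO: 1600 → 2000 → 2500 → 3200 → 4000 — 1 1/3 stops higher (brighter).
Shutter speed: 1.3 → 1 → 0.8 → 0.6 → 0.5 → 0.4 → 0.3 — 2 stops faster (darker).
Net so far: 1/3 stop darker. Aperture: f/22 → f/20.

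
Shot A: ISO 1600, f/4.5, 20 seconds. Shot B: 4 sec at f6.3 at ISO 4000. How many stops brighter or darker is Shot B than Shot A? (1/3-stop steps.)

2 stops darker

Aperture: f/4.5 → f/5 → f/5.6 → f/6.3 — 1 stop stopped down (darker).
Shutter speed: 20 → 15 → 13 → 10 → 8 → 6 → 5 → 4 — 2 1/3 stops faster (darker).
ISO: 1600 → 2000 → 2500 → 3200 → 4000 — 1 1/3 stops raised (brighter).
Net: −1 −2 1/3 +1 1/3 = −2 stops.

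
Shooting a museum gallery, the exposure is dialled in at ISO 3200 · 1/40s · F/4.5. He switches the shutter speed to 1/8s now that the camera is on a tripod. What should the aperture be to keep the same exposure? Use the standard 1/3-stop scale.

Shutter speed: 1/40 → 1/30 → 1/25 → 1/20 → 1/15 → 1/13 → 1/10 → 1/8 — 2 1/3 stops slower (brighter).
Need 2 1/3 stops darker from the aperture: f/4.5 → f/5 → f/5.6 → f/6.3 → f/7.1 → f/8 → f/9 → f/10.

f/10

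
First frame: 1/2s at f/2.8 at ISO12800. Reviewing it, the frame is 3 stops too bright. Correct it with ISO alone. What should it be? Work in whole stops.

ISO 1600

Overexposed by 3 stops → need 3 stops darker.
ISO: 12800 → 6400 → 3200 → 1600.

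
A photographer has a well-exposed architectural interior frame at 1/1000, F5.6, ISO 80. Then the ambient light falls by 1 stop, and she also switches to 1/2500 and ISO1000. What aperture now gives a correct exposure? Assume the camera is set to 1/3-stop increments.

Scene light: 1 stop darker.
Shutter speed: 1/1000 → 1/1250 → 1/1600 → 1/2000 → 1/2500 — 1 1/3 stops shorter (darker).
ISO: 80 → 100 → 125 → 160 → 200 → 250 → 320 → 400 → 500 → 640 → 800 → 1000 — 3 2/3 stops raised (brighter).
Net so far: 1 1/3 stops brighter. Aperture: f/5.6 → f/6.3 → f/7.1 → f/8 → f/9.

f/9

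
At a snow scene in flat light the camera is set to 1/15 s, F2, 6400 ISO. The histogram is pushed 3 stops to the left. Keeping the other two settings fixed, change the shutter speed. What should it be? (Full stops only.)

Underexposed by 3 stops → need 3 stops brighter.
Shutter speed: 1/15 → 1/8 → 1/4 → 1/2.

1/2s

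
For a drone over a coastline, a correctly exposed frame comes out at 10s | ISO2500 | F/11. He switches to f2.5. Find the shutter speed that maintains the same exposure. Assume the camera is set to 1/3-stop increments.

0.5 s

Aperture: f/11 → f/10 → f/9 → f/8 → f/7.1 → f/6.3 → f/5.6 → f/5 → f/4.5 → f/4 → f/3.5 → f/3.2 → f/2.8 → f/2.5 — 4 1/3 stops larger aperture (brighter).
Need 4 1/3 stops darker from the shutter speed: 10 → 8 → 6 → 5 → 4 → 3.2 → 2.5 → 2 → 1.6 → 1.3 → 1 → 0.8 → 0.6 → 0.5.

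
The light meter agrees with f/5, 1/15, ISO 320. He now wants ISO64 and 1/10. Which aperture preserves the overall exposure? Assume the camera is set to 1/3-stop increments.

f/2.8

ISO: 320 → 250 → 200 → 160 → 125 → 100 → 80 → 64 — 2 1/3 stops dropped (darker).
Shutter speed: 1/15 → 1/13 → 1/10 — 2/3 stop slower (brighter).
Net change so far: 1 2/3 stops darker. Offset with the aperture: f/5 → f/4.5 → f/4 → f/3.5 → f/3.2 → f/2.8.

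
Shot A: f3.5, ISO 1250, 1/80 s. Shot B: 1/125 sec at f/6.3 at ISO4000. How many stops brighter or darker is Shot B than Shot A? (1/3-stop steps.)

2/3 stop darker

Aperture: f/3.5 → f/4 → f/4.5 → f/5 → f/5.6 → f/6.3 — 1 2/3 stops smaller aperture (darker).
Shutter speed: 1/80 → 1/100 → 1/125 — 2/3 stop shorter (darker).
ISO: 1250 → 1600 → 2000 → 2500 → 3200 → 4000 — 1 2/3 stops raised (brighter).
Net: −1 2/3 −2/3 +1 2/3 = −2/3 stops.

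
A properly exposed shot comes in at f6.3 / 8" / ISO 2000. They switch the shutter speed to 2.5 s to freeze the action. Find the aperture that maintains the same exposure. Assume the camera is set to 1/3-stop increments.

f/3.5

Shutter speed: 8 → 6 → 5 → 4 → 3.2 → 2.5 — 1 2/3 stops shorter (darker).
Need 1 2/3 stops brighter from the aperture: f/6.3 → f/5.6 → f/5 → f/4.5 → f/4 → f/3.5.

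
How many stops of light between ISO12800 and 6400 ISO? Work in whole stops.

12800 → 6400 — count the steps: 1 stop.

1 stop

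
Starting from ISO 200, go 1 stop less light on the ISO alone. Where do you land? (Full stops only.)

ISO 100

ISO: 200 → 100 — 1 stop lower (darker).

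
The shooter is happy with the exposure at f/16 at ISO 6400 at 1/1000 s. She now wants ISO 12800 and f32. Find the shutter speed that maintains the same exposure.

ISO: 6400 → 12800 — 1 stop raised (brighter).
Aperture: f/16 → f/22 → f/32 — 2 stops stopped down (darker).
Net change so far: 1 stop darker. Offset with the shutter speed: 1/1000 → 1/500.

1/500s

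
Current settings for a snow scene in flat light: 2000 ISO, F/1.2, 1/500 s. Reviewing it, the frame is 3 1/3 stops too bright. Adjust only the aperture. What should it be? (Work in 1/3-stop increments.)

Overexposed by 3 1/3 stops → need 3 1/3 stops darker.
Aperture: f/1.2 → f/1.4 → f/1.6 → f/1.8 → f/2 → f/2.2 → f/2.5 → f/2.8 → f/3.2 → f/3.5 → f/4.

f/4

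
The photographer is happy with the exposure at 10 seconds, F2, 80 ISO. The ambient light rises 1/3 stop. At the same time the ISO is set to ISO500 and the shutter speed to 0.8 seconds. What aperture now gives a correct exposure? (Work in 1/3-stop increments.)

Scene light: 1/3 stop brighter.
ISO: 80 → 100 → 125 → 160 → 200 → 250 → 320 → 400 → 500 — 2 2/3 stops raised (brighter).
Shutter speed: 10 → 8 → 6 → 5 → 4 → 3.2 → 2.5 → 2 → 1.6 → 1.3 → 1 → 0.8 — 3 2/3 stops shorter (darker).
Net so far: 2/3 stop darker. Aperture: f/2 → f/1.8 → f/1.6.

f/1.6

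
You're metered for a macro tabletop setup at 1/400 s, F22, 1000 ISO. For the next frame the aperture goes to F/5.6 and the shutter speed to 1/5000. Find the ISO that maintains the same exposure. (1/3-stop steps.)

Aperture: f/22 → f/20 → f/18 → f/16 → f/14 → f/13 → f/11 → f/10 → f/9 → f/8 → f/7.1 → f/6.3 → f/5.6 — 4 stops wider (brighter).
Shutter speed: 1/400 → 1/500 → 1/640 → 1/800 → 1/1000 → 1/1250 → 1/1600 → 1/2000 → 1/2500 → 1/3200 → 1/4000 → 1/5000 — 3 2/3 stops shorter (darker).
Net change so far: 1/3 stop brighter. Offset with the ISO: 1000 → 800.

ISO 800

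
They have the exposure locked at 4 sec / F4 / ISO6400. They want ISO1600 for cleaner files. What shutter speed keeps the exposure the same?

15 s

ISO: 6400 → 3200 → 1600 — 2 stops lower (darker).
Need 2 stops brighter from the shutter speed: 4 → 8 → 15.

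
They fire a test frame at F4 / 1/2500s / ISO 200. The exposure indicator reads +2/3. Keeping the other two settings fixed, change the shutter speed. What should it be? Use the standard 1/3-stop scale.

Overexposed by 2/3 stop → need 2/3 stop darker.
Shutter speed: 1/2500 → 1/3200 → 1/4000.

1/4000s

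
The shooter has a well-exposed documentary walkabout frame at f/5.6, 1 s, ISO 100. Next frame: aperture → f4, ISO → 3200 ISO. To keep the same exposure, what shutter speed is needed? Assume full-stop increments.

Aperture: f/5.6 → f/4 — 1 stop opened up (brighter).
ISO: 100 → 200 → 400 → 800 → 1600 → 3200 — 5 stops higher (brighter).
Net change so far: 6 stops brighter. Offset with the shutter speed: 1 → 1/2 → 1/4 → 1/8 → 1/15 → 1/30 → 1/60.

1/60s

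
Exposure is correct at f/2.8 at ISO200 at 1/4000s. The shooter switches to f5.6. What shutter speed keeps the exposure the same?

1/1000s

Aperture: f/2.8 → f/4 → f/5.6 — 2 stops narrower (darker).
Need 2 stops brighter from the shutter speed: 1/4000 → 1/2000 → 1/1000.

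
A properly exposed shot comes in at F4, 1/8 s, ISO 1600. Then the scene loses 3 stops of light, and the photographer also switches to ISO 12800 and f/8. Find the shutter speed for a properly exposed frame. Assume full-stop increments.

1/2s

Scene light: 3 stops darker.
ISO: 1600 → 3200 → 6400 → 12800 — 3 stops raised (brighter).
Aperture: f/4 → f/5.6 → f/8 — 2 stops stopped down (darker).
Net so far: 2 stops darker. Shutter speed: 1/8 → 1/4 → 1/2.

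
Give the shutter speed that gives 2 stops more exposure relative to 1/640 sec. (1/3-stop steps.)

1/160s

Shutter speed: 1/640 → 1/500 → 1/400 → 1/320 → 1/250 → 1/200 → 1/160 — 2 stops slower (brighter).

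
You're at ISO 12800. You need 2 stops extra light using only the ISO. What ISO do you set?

ISO 51200

ISO: 12800 → 25600 → 51200 — 2 stops raised (brighter).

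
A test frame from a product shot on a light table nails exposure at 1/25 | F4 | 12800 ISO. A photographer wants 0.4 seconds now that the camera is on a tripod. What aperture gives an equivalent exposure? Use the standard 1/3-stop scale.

Shutter speed: 1/25 → 1/20 → 1/15 → 1/13 → 1/10 → 1/8 → 1/6 → 1/5 → 1/4 → 0.3 → 0.4 — 3 1/3 stops slower (brighter).
Need 3 1/3 stops darker from the aperture: f/4 → f/4.5 → f/5 → f/5.6 → f/6.3 → f/7.1 → f/8 → f/9 → f/10 → f/11 → f/13.

f/13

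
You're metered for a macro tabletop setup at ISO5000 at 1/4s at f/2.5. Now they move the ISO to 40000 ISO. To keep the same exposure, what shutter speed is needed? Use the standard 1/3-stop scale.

ISO: 5000 → 6400 → 8000 → 10000 → 12800 → 16000 → 20000 → 25600 → 32000 → 40000 — 3 stops higher (brighter).
Need 3 stops darker from the shutter speed: 1/4 → 1/5 → 1/6 → 1/8 → 1/10 → 1/13 → 1/15 → 1/20 → 1/25 → 1/30.

1/30s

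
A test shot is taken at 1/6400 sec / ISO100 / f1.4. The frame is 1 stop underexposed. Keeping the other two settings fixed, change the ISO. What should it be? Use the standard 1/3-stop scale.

ISO 200

Underexposed by 1 stop → need 1 stop brighter.
ISO: 100 → 125 → 160 → 200.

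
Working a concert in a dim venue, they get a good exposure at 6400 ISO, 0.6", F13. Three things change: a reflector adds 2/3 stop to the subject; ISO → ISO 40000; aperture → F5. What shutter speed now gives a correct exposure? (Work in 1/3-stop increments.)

1/100s

Scene light: 2/3 stop brighter.
ISO: 6400 → 8000 → 10000 → 12800 → 16000 → 20000 → 25600 → 32000 → 40000 — 2 2/3 stops raised (brighter).
Aperture: f/13 → f/11 → f/10 → f/9 → f/8 → f/7.1 → f/6.3 → f/5.6 → f/5 — 2 2/3 stops larger aperture (brighter).
Net so far: 6 stops brighter. Shutter speed: 0.6 → 0.5 → 0.4 → 0.3 → 1/4 → 1/5 → 1/6 → 1/8 → 1/10 → 1/13 → 1/15 → 1/20 → 1/25 → 1/30 → 1/40 → 1/50 → 1/60 → 1/80 → 1/100.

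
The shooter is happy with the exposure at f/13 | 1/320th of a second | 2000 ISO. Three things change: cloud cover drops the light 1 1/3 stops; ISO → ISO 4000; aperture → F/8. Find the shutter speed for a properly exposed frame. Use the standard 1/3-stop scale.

Scene light: 1 1/3 stops darker.
ISO: 2000 → 2500 → 3200 → 4000 — 1 stop raised (brighter).
Aperture: f/13 → f/11 → f/10 → f/9 → f/8 — 1 1/3 stops opened up (brighter).
Net so far: 1 stop brighter. Shutter speed: 1/320 → 1/400 → 1/500 → 1/640.

1/640s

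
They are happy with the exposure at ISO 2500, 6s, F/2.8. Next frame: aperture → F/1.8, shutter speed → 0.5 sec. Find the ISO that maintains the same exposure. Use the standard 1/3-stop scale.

ISO 12800

Aperture: f/2.8 → f/2.5 → f/2.2 → f/2 → f/1.8 — 1 1/3 stops opened up (brighter).
Shutter speed: 6 → 5 → 4 → 3.2 → 2.5 → 2 → 1.6 → 1.3 → 1 → 0.8 → 0.6 → 0.5 — 3 2/3 stops shorter (darker).
Net change so far: 2 1/3 stops darker. Offset with the ISO: 2500 → 3200 → 4000 → 5000 → 6400 → 8000 → 10000 → 12800.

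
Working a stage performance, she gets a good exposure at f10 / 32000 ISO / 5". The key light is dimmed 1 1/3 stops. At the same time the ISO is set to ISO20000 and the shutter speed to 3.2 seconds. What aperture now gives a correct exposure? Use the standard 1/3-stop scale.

f/4

Scene light: 1 1/3 stops darker.
ISO: 32000 → 25600 → 20000 — 2/3 stop lower (darker).
Shutter speed: 5 → 4 → 3.2 — 2/3 stop faster (darker).
Net so far: 2 2/3 stops darker. Aperture: f/10 → f/9 → f/8 → f/7.1 → f/6.3 → f/5.6 → f/5 → f/4.5 → f/4.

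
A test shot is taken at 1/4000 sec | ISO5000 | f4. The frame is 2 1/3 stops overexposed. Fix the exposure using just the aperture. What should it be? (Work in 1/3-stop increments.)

f/9

Overexposed by 2 1/3 stops → need 2 1/3 stops darker.
Aperture: f/4 → f/4.5 → f/5 → f/5.6 → f/6.3 → f/7.1 → f/8 → f/9.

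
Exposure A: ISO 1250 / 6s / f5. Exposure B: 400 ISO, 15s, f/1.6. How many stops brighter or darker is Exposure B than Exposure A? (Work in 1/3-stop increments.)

3 stops brighter

Aperture: f/5 → f/4.5 → f/4 → f/3.5 → f/3.2 → f/2.8 → f/2.5 → f/2.2 → f/2 → f/1.8 → f/1.6 — 3 1/3 stops larger aperture (brighter).
Shutter speed: 6 → 8 → 10 → 13 → 15 — 1 1/3 stops longer (brighter).
ISO: 1250 → 1000 → 800 → 640 → 500 → 400 — 1 2/3 stops dropped (darker).
Net: +3 1/3 +1 1/3 −1 2/3 = +3 stops.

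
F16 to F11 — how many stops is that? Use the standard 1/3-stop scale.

1 stop

f/16 → f/14 → f/13 → f/11 — count the steps: 3 third-stops = 1 stop.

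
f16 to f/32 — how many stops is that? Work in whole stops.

2 stops

f/16 → f/22 → f/32 — count the steps: 2 stops.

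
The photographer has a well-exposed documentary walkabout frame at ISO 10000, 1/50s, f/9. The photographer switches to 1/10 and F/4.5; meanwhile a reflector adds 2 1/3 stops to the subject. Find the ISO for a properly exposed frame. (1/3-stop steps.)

Scene light: 2 1/3 stops brighter.
Shutter speed: 1/50 → 1/40 → 1/30 → 1/25 → 1/20 → 1/15 → 1/13 → 1/10 — 2 1/3 stops longer (brighter).
Aperture: f/9 → f/8 → f/7.1 → f/6.3 → f/5.6 → f/5 → f/4.5 — 2 stops opened up (brighter).
Net so far: 6 2/3 stops brighter. ISO: 10000 → 8000 → 6400 → 5000 → 4000 → 3200 → 2500 → 2000 → 1600 → 1250 → 1000 → 800 → 640 → 500 → 400 → 320 → 250 → 200 → 160 → 125 → 100.

ISO 100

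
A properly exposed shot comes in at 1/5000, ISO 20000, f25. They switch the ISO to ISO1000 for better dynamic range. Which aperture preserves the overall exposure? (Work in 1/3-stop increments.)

ISO: 20000 → 16000 → 12800 → 10000 → 8000 → 6400 → 5000 → 4000 → 3200 → 2500 → 2000 → 1600 → 1250 → 1000 — 4 1/3 stops dropped (darker).
Need 4 1/3 stops brighter from the aperture: f/25 → f/22 → f/20 → f/18 → f/16 → f/14 → f/13 → f/11 → f/10 → f/9 → f/8 → f/7.1 → f/6.3 → f/5.6.

f/5.6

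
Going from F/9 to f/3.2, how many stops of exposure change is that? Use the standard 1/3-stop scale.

f/9 → f/8 → f/7.1 → f/6.3 → f/5.6 → f/5 → f/4.5 → f/4 → f/3.5 → f/3.2 — count the steps: 9 third-stops = 3 stops.

3 stops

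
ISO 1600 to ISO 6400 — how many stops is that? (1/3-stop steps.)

1600 → 2000 → 2500 → 3200 → 4000 → 5000 → 6400 — count the steps: 6 third-stops = 2 stops.

2 stops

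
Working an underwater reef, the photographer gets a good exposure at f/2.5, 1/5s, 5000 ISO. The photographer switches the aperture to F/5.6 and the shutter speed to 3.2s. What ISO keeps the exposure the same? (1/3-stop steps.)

ISO 1600

Aperture: f/2.5 → f/2.8 → f/3.2 → f/3.5 → f/4 → f/4.5 → f/5 → f/5.6 — 2 1/3 stops smaller aperture (darker).
Shutter speed: 1/5 → 1/4 → 0.3 → 0.4 → 0.5 → 0.6 → 0.8 → 1 → 1.3 → 1.6 → 2 → 2.5 → 3.2 — 4 stops slower (brighter).
Net change so far: 1 2/3 stops brighter. Offset with the ISO: 5000 → 4000 → 3200 → 2500 → 2000 → 1600.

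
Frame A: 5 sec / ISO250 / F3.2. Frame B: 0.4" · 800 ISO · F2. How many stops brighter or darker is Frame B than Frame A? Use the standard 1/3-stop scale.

Aperture: f/3.2 → f/2.8 → f/2.5 → f/2.2 → f/2 — 1 1/3 stops wider (brighter).
Shutter speed: 5 → 4 → 3.2 → 2.5 → 2 → 1.6 → 1.3 → 1 → 0.8 → 0.6 → 0.5 → 0.4 — 3 2/3 stops shorter (darker).
ISO: 250 → 320 → 400 → 500 → 640 → 800 — 1 2/3 stops higher (brighter).
Net: +1 1/3 −3 2/3 +1 2/3 = −2/3 stops.

2/3 stop darker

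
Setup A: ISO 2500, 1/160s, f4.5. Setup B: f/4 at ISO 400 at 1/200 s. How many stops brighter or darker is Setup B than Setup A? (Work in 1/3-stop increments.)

2 2/3 stops darker

Aperture: f/4.5 → f/4 — 1/3 stop opened up (brighter).
Shutter speed: 1/160 → 1/200 — 1/3 stop shorter (darker).
ISO: 2500 → 2000 → 1600 → 1250 → 1000 → 800 → 640 → 500 → 400 — 2 2/3 stops dropped (darker).
Net: +1/3 −1/3 −2 2/3 = −2 2/3 stops.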